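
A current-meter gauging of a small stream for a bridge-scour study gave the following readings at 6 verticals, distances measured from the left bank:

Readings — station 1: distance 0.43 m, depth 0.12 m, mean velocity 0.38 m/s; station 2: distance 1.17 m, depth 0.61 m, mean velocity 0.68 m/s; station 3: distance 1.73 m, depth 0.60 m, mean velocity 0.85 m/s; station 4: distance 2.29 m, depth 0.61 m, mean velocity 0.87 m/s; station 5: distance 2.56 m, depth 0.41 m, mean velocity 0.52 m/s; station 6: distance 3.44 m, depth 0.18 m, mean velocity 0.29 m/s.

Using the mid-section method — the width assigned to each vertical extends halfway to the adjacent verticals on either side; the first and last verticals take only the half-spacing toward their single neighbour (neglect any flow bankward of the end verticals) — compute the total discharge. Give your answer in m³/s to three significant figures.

w_1 = (1.17 − 0.43)/2 = 0.37 m; q_1 = 0.38 × 0.12 × 0.37 = 0.01687 m³/s
w_2 = (1.73 − 0.43)/2 = 0.65 m; q_2 = 0.68 × 0.61 × 0.65 = 0.2696 m³/s
w_3 = (2.29 − 1.17)/2 = 0.56 m; q_3 = 0.85 × 0.60 × 0.56 = 0.2856 m³/s
w_4 = (2.56 − 1.73)/2 = 0.415 m; q_4 = 0.87 × 0.61 × 0.415 = 0.2202 m³/s
w_5 = (3.44 − 2.29)/2 = 0.575 m; q_5 = 0.52 × 0.41 × 0.575 = 0.1226 m³/s
w_6 = (3.44 − 2.56)/2 = 0.44 m; q_6 = 0.29 × 0.18 × 0.44 = 0.02297 m³/s
Q = Σ qᵢ = 0.9379 m³/s

0.938 m³/s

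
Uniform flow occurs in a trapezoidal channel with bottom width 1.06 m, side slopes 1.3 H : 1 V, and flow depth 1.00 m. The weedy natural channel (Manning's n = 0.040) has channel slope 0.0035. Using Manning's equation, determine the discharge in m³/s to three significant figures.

A = (b + z·y)·y = (1.06 + 1.3×1.00)×1.00 = 2.360 m²
P = b + 2y√(1+z²) = 1.06 + 2×1.00×√(1+1.3²) = 4.340 m
R = A/P = 2.360/4.340 = 0.5437 m
Q = (1/n)·A·R^(2/3)·S^(1/2) = (1/0.040) × 2.360 × 0.5437^(2/3) × 0.0035^(1/2) = 2.325 m³/s

2.33 m³/s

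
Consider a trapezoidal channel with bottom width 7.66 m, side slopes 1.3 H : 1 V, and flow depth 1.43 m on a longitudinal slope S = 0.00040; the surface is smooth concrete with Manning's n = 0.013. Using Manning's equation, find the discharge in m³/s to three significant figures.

22.3 m³/s

A = (b + z·y)·y = (7.66 + 1.3×1.43)×1.43 = 13.61 m²
P = b + 2y√(1+z²) = 7.66 + 2×1.43×√(1+1.3²) = 12.35 m
R = A/P = 13.61/12.35 = 1.102 m
Q = (1/n)·A·R^(2/3)·S^(1/2) = (1/0.013) × 13.61 × 1.102^(2/3) × 0.00040^(1/2) = 22.34 m³/s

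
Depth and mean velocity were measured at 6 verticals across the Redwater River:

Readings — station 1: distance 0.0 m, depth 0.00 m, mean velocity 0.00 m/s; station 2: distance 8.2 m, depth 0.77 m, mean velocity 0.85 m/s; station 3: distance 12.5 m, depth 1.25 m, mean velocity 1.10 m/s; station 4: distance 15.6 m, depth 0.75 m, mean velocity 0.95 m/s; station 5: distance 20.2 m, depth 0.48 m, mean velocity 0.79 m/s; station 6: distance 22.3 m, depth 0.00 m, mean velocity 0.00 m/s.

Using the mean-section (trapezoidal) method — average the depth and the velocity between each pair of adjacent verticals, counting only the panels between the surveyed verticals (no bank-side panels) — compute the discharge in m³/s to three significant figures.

11.4 m³/s

Panel 1-2: Δb = 8.2 m, d̄ = (0.00+0.77)/2 = 0.385, v̄ = (0.00+0.85)/2 = 0.425 → q = 8.2×0.385×0.425 = 1.342 m³/s
Panel 2-3: Δb = 4.3 m, d̄ = (0.77+1.25)/2 = 1.01, v̄ = (0.85+1.10)/2 = 0.975 → q = 4.3×1.01×0.975 = 4.234 m³/s
Panel 3-4: Δb = 3.1 m, d̄ = (1.25+0.75)/2 = 1, v̄ = (1.10+0.95)/2 = 1.025 → q = 3.1×1×1.025 = 3.178 m³/s
Panel 4-5: Δb = 4.6 m, d̄ = (0.75+0.48)/2 = 0.615, v̄ = (0.95+0.79)/2 = 0.87 → q = 4.6×0.615×0.87 = 2.461 m³/s
Panel 5-6: Δb = 2.1 m, d̄ = (0.48+0.00)/2 = 0.24, v̄ = (0.79+0.00)/2 = 0.395 → q = 2.1×0.24×0.395 = 0.1991 m³/s
Q = Σ q = 11.41 m³/s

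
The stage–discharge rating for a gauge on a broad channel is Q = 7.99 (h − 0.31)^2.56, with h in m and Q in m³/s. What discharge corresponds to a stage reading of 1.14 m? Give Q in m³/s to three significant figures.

4.96 m³/s

Q = 7.99 × (1.14 − 0.31)^2.56 = 7.99 × 0.83^2.56 = 4.959 m³/s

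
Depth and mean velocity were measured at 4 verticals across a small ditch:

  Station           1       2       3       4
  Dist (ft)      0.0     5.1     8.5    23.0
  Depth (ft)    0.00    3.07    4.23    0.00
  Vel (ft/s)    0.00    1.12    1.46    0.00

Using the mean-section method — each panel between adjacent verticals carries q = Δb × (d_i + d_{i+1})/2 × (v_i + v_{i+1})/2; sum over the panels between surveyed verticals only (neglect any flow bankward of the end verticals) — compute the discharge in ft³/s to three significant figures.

42.8 ft³/s

Panel 1-2: Δb = 5.1 ft, d̄ = (0.00+3.07)/2 = 1.535, v̄ = (0.00+1.12)/2 = 0.56 → q = 5.1×1.535×0.56 = 4.384 ft³/s
Panel 2-3: Δb = 3.4 ft, d̄ = (3.07+4.23)/2 = 3.65, v̄ = (1.12+1.46)/2 = 1.29 → q = 3.4×3.65×1.29 = 16.01 ft³/s
Panel 3-4: Δb = 14.5 ft, d̄ = (4.23+0.00)/2 = 2.115, v̄ = (1.46+0.00)/2 = 0.73 → q = 14.5×2.115×0.73 = 22.39 ft³/s
Q = Σ q = 42.78 ft³/s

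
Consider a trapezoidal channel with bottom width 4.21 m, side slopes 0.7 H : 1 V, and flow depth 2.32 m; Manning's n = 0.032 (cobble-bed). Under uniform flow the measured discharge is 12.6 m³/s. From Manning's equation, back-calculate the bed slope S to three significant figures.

A = (b + z·y)·y = (4.21 + 0.7×2.32)×2.32 = 13.53 m²
P = b + 2y√(1+z²) = 4.21 + 2×2.32×√(1+0.7²) = 9.874 m
R = A/P = 13.53/9.874 = 1.371 m
S = (Q·n / (1·A·R^(2/3)))² = (12.6×0.032 / (1×13.53×1.234))² = 0.0005828

0.000583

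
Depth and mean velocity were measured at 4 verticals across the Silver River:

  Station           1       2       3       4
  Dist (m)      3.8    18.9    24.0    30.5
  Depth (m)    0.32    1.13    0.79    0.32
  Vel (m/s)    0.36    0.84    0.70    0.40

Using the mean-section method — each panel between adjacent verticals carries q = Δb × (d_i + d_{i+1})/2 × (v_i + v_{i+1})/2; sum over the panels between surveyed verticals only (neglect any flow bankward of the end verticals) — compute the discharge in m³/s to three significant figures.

12.3 m³/s

Panel 1-2: Δb = 15.1 m, d̄ = (0.32+1.13)/2 = 0.725, v̄ = (0.36+0.84)/2 = 0.6 → q = 15.1×0.725×0.6 = 6.569 m³/s
Panel 2-3: Δb = 5.1 m, d̄ = (1.13+0.79)/2 = 0.96, v̄ = (0.84+0.70)/2 = 0.77 → q = 5.1×0.96×0.77 = 3.770 m³/s
Panel 3-4: Δb = 6.5 m, d̄ = (0.79+0.32)/2 = 0.555, v̄ = (0.70+0.40)/2 = 0.55 → q = 6.5×0.555×0.55 = 1.984 m³/s
Q = Σ q = 12.32 m³/s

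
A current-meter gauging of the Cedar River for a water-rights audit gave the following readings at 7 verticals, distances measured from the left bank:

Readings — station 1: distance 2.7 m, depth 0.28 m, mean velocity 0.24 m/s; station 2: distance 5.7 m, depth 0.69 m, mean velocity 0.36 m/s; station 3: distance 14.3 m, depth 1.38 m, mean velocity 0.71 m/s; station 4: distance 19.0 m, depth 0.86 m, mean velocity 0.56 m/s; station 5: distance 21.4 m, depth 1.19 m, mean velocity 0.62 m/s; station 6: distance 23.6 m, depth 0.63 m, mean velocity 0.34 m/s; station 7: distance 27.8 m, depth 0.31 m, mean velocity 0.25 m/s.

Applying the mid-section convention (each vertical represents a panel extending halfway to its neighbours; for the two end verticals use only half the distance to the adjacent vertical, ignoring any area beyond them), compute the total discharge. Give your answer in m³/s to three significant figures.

12.3 m³/s

w_1 = (5.7 − 2.7)/2 = 1.5 m; q_1 = 0.24 × 0.28 × 1.5 = 0.1008 m³/s
w_2 = (14.3 − 2.7)/2 = 5.8 m; q_2 = 0.36 × 0.69 × 5.8 = 1.441 m³/s
w_3 = (19.0 − 5.7)/2 = 6.65 m; q_3 = 0.71 × 1.38 × 6.65 = 6.516 m³/s
w_4 = (21.4 − 14.3)/2 = 3.55 m; q_4 = 0.56 × 0.86 × 3.55 = 1.710 m³/s
w_5 = (23.6 − 19.0)/2 = 2.3 m; q_5 = 0.62 × 1.19 × 2.3 = 1.697 m³/s
w_6 = (27.8 − 21.4)/2 = 3.2 m; q_6 = 0.34 × 0.63 × 3.2 = 0.6854 m³/s
w_7 = (27.8 − 23.6)/2 = 2.1 m; q_7 = 0.25 × 0.31 × 2.1 = 0.1628 m³/s
Q = Σ qᵢ = 12.31 m³/s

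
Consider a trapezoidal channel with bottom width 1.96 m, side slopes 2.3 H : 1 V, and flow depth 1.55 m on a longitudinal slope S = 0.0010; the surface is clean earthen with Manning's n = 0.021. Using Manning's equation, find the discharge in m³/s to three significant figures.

A = (b + z·y)·y = (1.96 + 2.3×1.55)×1.55 = 8.564 m²
P = b + 2y√(1+z²) = 1.96 + 2×1.55×√(1+2.3²) = 9.735 m
R = A/P = 8.564/9.735 = 0.8797 m
Q = (1/n)·A·R^(2/3)·S^(1/2) = (1/0.021) × 8.564 × 0.8797^(2/3) × 0.0010^(1/2) = 11.84 m³/s

11.8 m³/s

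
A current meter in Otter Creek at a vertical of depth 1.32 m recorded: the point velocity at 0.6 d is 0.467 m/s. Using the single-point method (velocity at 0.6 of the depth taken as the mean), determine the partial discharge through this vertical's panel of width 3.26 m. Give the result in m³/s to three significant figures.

2.01 m³/s

v̄ = v₀.₆ = 0.467 m/s
q = v̄ × d × w = 0.4670 × 1.32 × 3.26 = 2.010 m³/s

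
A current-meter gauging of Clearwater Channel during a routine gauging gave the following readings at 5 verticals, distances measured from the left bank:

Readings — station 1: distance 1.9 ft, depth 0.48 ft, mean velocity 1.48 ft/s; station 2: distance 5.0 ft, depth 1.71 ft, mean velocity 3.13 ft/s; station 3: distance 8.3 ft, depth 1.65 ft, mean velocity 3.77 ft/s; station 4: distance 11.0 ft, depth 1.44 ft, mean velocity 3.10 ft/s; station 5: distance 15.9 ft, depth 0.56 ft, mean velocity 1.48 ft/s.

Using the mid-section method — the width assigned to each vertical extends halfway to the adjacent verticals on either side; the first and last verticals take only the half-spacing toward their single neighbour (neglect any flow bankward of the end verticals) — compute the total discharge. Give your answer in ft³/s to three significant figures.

w_1 = (5.0 − 1.9)/2 = 1.55 ft; q_1 = 1.48 × 0.48 × 1.55 = 1.101 ft³/s
w_2 = (8.3 − 1.9)/2 = 3.2 ft; q_2 = 3.13 × 1.71 × 3.2 = 17.13 ft³/s
w_3 = (11.0 − 5.0)/2 = 3 ft; q_3 = 3.77 × 1.65 × 3 = 18.66 ft³/s
w_4 = (15.9 − 8.3)/2 = 3.8 ft; q_4 = 3.10 × 1.44 × 3.8 = 16.96 ft³/s
w_5 = (15.9 − 11.0)/2 = 2.45 ft; q_5 = 1.48 × 0.56 × 2.45 = 2.031 ft³/s
Q = Σ qᵢ = 55.88 ft³/s

55.9 ft³/s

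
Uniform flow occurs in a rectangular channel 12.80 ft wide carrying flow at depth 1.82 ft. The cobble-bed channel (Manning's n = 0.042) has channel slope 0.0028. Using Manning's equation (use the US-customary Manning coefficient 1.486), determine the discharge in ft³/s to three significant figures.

55.0 ft³/s

A = b·y = 12.80 × 1.82 = 23.30 ft²
P = b + 2y = 12.80 + 2×1.82 = 16.44 ft
R = A/P = 23.30/16.44 = 1.417 ft
Q = (1.486/n)·A·R^(2/3)·S^(1/2) = (1.486/0.042) × 23.30 × 1.417^(2/3) × 0.0028^(1/2) = 55.02 ft³/s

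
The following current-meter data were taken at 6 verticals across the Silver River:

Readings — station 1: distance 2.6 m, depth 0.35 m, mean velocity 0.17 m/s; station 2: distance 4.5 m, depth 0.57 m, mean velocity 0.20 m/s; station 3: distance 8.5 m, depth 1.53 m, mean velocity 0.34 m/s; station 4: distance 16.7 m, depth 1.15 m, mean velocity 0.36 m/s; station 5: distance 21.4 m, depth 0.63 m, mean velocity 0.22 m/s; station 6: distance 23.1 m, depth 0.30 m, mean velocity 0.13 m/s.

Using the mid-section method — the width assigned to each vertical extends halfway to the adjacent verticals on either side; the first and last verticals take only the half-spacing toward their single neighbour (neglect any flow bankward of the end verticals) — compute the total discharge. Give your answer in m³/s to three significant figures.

6.71 m³/s

w_1 = (4.5 − 2.6)/2 = 0.95 m; q_1 = 0.17 × 0.35 × 0.95 = 0.05653 m³/s
w_2 = (8.5 − 2.6)/2 = 2.95 m; q_2 = 0.20 × 0.57 × 2.95 = 0.3363 m³/s
w_3 = (16.7 − 4.5)/2 = 6.1 m; q_3 = 0.34 × 1.53 × 6.1 = 3.173 m³/s
w_4 = (21.4 − 8.5)/2 = 6.45 m; q_4 = 0.36 × 1.15 × 6.45 = 2.670 m³/s
w_5 = (23.1 − 16.7)/2 = 3.2 m; q_5 = 0.22 × 0.63 × 3.2 = 0.4435 m³/s
w_6 = (23.1 − 21.4)/2 = 0.85 m; q_6 = 0.13 × 0.30 × 0.85 = 0.03315 m³/s
Q = Σ qᵢ = 6.713 m³/s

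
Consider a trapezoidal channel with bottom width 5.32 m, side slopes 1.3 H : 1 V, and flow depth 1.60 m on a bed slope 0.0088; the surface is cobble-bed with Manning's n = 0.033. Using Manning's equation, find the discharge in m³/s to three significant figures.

36.3 m³/s

A = (b + z·y)·y = (5.32 + 1.3×1.60)×1.60 = 11.84 m²
P = b + 2y√(1+z²) = 5.32 + 2×1.60×√(1+1.3²) = 10.57 m
R = A/P = 11.84/10.57 = 1.120 m
Q = (1/n)·A·R^(2/3)·S^(1/2) = (1/0.033) × 11.84 × 1.120^(2/3) × 0.0088^(1/2) = 36.31 m³/s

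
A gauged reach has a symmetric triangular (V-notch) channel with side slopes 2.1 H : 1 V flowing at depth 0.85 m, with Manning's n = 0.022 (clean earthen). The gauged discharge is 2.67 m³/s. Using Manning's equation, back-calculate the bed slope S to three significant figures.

0.00538

A = z·y² = 2.1×0.85² = 1.517 m²
P = 2y√(1+z²) = 2×0.85×√(1+2.1²) = 3.954 m
R = A/P = 1.517/3.954 = 0.3837 m
S = (Q·n / (1·A·R^(2/3)))² = (2.67×0.022 / (1×1.517×0.5280))² = 0.005375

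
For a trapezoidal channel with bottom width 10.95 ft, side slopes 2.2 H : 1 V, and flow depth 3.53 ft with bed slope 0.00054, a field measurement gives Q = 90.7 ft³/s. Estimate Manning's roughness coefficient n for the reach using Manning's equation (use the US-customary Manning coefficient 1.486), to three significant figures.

0.0446

A = (b + z·y)·y = (10.95 + 2.2×3.53)×3.53 = 66.07 ft²
P = b + 2y√(1+z²) = 10.95 + 2×3.53×√(1+2.2²) = 28.01 ft
R = A/P = 66.07/28.01 = 2.359 ft
n = (1.486/Q)·A·R^(2/3)·S^(1/2) = (1.486/90.7) × 66.07 × 1.772 × 0.02324 = 0.04457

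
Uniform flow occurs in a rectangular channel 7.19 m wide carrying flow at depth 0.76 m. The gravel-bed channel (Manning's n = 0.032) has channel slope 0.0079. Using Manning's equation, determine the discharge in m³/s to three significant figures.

A = b·y = 7.19 × 0.76 = 5.464 m²
P = b + 2y = 7.19 + 2×0.76 = 8.710 m
R = A/P = 5.464/8.710 = 0.6274 m
Q = (1/n)·A·R^(2/3)·S^(1/2) = (1/0.032) × 5.464 × 0.6274^(2/3) × 0.0079^(1/2) = 11.12 m³/s

11.1 m³/s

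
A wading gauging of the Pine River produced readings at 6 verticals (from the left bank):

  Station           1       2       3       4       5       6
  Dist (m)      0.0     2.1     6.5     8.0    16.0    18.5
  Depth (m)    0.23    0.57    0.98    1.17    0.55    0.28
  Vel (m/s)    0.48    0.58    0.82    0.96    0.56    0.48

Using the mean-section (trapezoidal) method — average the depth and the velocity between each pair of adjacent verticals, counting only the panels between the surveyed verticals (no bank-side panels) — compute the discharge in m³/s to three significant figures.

Panel 1-2: Δb = 2.1 m, d̄ = (0.23+0.57)/2 = 0.4, v̄ = (0.48+0.58)/2 = 0.53 → q = 2.1×0.4×0.53 = 0.4452 m³/s
Panel 2-3: Δb = 4.4 m, d̄ = (0.57+0.98)/2 = 0.775, v̄ = (0.58+0.82)/2 = 0.7 → q = 4.4×0.775×0.7 = 2.387 m³/s
Panel 3-4: Δb = 1.5 m, d̄ = (0.98+1.17)/2 = 1.075, v̄ = (0.82+0.96)/2 = 0.89 → q = 1.5×1.075×0.89 = 1.435 m³/s
Panel 4-5: Δb = 8 m, d̄ = (1.17+0.55)/2 = 0.86, v̄ = (0.96+0.56)/2 = 0.76 → q = 8×0.86×0.76 = 5.229 m³/s
Panel 5-6: Δb = 2.5 m, d̄ = (0.55+0.28)/2 = 0.415, v̄ = (0.56+0.48)/2 = 0.52 → q = 2.5×0.415×0.52 = 0.5395 m³/s
Q = Σ q = 10.04 m³/s

10.0 m³/s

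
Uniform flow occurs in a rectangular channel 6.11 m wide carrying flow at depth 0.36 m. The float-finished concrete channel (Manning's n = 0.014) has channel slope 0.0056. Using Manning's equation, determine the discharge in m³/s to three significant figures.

A = b·y = 6.11 × 0.36 = 2.200 m²
P = b + 2y = 6.11 + 2×0.36 = 6.830 m
R = A/P = 2.200/6.830 = 0.3220 m
Q = (1/n)·A·R^(2/3)·S^(1/2) = (1/0.014) × 2.200 × 0.3220^(2/3) × 0.0056^(1/2) = 5.524 m³/s

5.52 m³/s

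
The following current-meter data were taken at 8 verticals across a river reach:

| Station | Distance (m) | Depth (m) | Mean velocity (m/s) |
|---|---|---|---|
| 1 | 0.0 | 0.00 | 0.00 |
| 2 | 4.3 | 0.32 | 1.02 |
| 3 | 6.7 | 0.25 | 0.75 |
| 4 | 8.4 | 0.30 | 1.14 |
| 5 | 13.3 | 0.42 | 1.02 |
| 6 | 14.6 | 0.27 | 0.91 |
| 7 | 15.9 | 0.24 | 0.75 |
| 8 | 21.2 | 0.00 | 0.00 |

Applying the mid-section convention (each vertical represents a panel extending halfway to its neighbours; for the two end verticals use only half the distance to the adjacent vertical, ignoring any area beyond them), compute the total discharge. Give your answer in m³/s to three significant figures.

w_2 = (6.7 − 0.0)/2 = 3.35 m; q_2 = 1.02 × 0.32 × 3.35 = 1.093 m³/s
w_3 = (8.4 − 4.3)/2 = 2.05 m; q_3 = 0.75 × 0.25 × 2.05 = 0.3844 m³/s
w_4 = (13.3 − 6.7)/2 = 3.3 m; q_4 = 1.14 × 0.30 × 3.3 = 1.129 m³/s
w_5 = (14.6 − 8.4)/2 = 3.1 m; q_5 = 1.02 × 0.42 × 3.1 = 1.328 m³/s
w_6 = (15.9 − 13.3)/2 = 1.3 m; q_6 = 0.91 × 0.27 × 1.3 = 0.3194 m³/s
w_7 = (21.2 − 14.6)/2 = 3.3 m; q_7 = 0.75 × 0.24 × 3.3 = 0.5940 m³/s
Stations 1, 8 contribute zero (depth or velocity is 0).
Q = Σ qᵢ = 4.848 m³/s

4.85 m³/s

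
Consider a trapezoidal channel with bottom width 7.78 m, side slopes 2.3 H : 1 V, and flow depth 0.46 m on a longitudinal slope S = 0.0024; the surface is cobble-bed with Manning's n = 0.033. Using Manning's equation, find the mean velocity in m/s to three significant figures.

0.810 m/s

A = (b + z·y)·y = (7.78 + 2.3×0.46)×0.46 = 4.065 m²
P = b + 2y√(1+z²) = 7.78 + 2×0.46×√(1+2.3²) = 10.09 m
R = A/P = 4.065/10.09 = 0.4030 m
Q = (1/n)·A·R^(2/3)·S^(1/2) = (1/0.033) × 4.065 × 0.4030^(2/3) × 0.0024^(1/2) = 3.293 m³/s
V = Q/A = 3.293/4.065 = 0.8100 m/s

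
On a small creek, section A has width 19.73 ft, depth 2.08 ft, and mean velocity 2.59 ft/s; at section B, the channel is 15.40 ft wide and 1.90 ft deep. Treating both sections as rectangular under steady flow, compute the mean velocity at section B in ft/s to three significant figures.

Q = A₁V₁ = (19.73×2.08) × 2.59 = 106.3 ft³/s
A₂ = 15.40 × 1.90 = 29.26 ft²
V₂ = Q/A₂ = 106.3/29.26 = 3.633 ft/s

3.63 ft/s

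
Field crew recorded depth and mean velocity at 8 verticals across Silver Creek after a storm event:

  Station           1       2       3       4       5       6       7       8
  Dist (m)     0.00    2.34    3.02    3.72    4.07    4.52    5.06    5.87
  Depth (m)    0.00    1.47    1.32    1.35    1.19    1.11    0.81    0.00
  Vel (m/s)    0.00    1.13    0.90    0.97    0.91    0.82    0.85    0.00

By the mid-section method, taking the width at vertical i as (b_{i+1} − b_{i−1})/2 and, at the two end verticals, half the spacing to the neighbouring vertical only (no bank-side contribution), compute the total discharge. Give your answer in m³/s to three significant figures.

5.36 m³/s

w_2 = (3.02 − 0.00)/2 = 1.51 m; q_2 = 1.13 × 1.47 × 1.51 = 2.508 m³/s
w_3 = (3.72 − 2.34)/2 = 0.69 m; q_3 = 0.90 × 1.32 × 0.69 = 0.8197 m³/s
w_4 = (4.07 − 3.02)/2 = 0.525 m; q_4 = 0.97 × 1.35 × 0.525 = 0.6875 m³/s
w_5 = (4.52 − 3.72)/2 = 0.4 m; q_5 = 0.91 × 1.19 × 0.4 = 0.4332 m³/s
w_6 = (5.06 − 4.07)/2 = 0.495 m; q_6 = 0.82 × 1.11 × 0.495 = 0.4505 m³/s
w_7 = (5.87 − 4.52)/2 = 0.675 m; q_7 = 0.85 × 0.81 × 0.675 = 0.4647 m³/s
Stations 1, 8 contribute zero (depth or velocity is 0).
Q = Σ qᵢ = 5.364 m³/s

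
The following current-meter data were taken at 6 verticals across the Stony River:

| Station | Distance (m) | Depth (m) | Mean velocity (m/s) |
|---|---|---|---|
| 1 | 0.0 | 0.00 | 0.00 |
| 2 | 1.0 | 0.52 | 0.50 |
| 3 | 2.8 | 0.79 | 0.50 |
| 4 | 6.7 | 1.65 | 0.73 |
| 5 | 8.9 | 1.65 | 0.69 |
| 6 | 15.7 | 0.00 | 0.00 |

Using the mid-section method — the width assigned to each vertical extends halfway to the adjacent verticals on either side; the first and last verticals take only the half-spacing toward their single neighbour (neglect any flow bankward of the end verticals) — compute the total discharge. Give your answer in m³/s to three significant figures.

10.3 m³/s

w_2 = (2.8 − 0.0)/2 = 1.4 m; q_2 = 0.50 × 0.52 × 1.4 = 0.3640 m³/s
w_3 = (6.7 − 1.0)/2 = 2.85 m; q_3 = 0.50 × 0.79 × 2.85 = 1.126 m³/s
w_4 = (8.9 − 2.8)/2 = 3.05 m; q_4 = 0.73 × 1.65 × 3.05 = 3.674 m³/s
w_5 = (15.7 − 6.7)/2 = 4.5 m; q_5 = 0.69 × 1.65 × 4.5 = 5.123 m³/s
Stations 1, 6 contribute zero (depth or velocity is 0).
Q = Σ qᵢ = 10.29 m³/s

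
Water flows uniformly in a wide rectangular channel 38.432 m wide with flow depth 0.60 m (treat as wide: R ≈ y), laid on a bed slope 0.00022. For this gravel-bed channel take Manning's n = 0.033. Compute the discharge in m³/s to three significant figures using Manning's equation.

7.37 m³/s

A = b·y = 38.432 × 0.60 = 23.06 m²
Wide channel: R ≈ y = 0.60 m
Q = (1/n)·A·R^(2/3)·S^(1/2) = (1/0.033) × 23.06 × 0.6000^(2/3) × 0.00022^(1/2) = 7.373 m³/s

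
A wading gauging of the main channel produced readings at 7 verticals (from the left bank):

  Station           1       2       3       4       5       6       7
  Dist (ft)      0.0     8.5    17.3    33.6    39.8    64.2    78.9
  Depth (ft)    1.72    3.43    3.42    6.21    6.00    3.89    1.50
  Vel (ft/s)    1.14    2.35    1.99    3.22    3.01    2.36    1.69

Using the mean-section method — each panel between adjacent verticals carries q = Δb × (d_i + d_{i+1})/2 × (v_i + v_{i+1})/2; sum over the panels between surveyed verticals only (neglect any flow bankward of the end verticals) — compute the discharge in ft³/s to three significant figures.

Panel 1-2: Δb = 8.5 ft, d̄ = (1.72+3.43)/2 = 2.575, v̄ = (1.14+2.35)/2 = 1.745 → q = 8.5×2.575×1.745 = 38.19 ft³/s
Panel 2-3: Δb = 8.8 ft, d̄ = (3.43+3.42)/2 = 3.425, v̄ = (2.35+1.99)/2 = 2.17 → q = 8.8×3.425×2.17 = 65.40 ft³/s
Panel 3-4: Δb = 16.3 ft, d̄ = (3.42+6.21)/2 = 4.815, v̄ = (1.99+3.22)/2 = 2.605 → q = 16.3×4.815×2.605 = 204.5 ft³/s
Panel 4-5: Δb = 6.2 ft, d̄ = (6.21+6.00)/2 = 6.105, v̄ = (3.22+3.01)/2 = 3.115 → q = 6.2×6.105×3.115 = 117.9 ft³/s
Panel 5-6: Δb = 24.4 ft, d̄ = (6.00+3.89)/2 = 4.945, v̄ = (3.01+2.36)/2 = 2.685 → q = 24.4×4.945×2.685 = 324.0 ft³/s
Panel 6-7: Δb = 14.7 ft, d̄ = (3.89+1.50)/2 = 2.695, v̄ = (2.36+1.69)/2 = 2.025 → q = 14.7×2.695×2.025 = 80.22 ft³/s
Q = Σ q = 830.1 ft³/s

830 ft³/s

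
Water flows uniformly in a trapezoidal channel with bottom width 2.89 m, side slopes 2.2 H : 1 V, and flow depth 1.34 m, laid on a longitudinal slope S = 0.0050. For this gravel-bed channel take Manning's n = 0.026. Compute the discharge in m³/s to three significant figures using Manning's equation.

A = (b + z·y)·y = (2.89 + 2.2×1.34)×1.34 = 7.823 m²
P = b + 2y√(1+z²) = 2.89 + 2×1.34×√(1+2.2²) = 9.367 m
R = A/P = 7.823/9.367 = 0.8352 m
Q = (1/n)·A·R^(2/3)·S^(1/2) = (1/0.026) × 7.823 × 0.8352^(2/3) × 0.0050^(1/2) = 18.87 m³/s

18.9 m³/s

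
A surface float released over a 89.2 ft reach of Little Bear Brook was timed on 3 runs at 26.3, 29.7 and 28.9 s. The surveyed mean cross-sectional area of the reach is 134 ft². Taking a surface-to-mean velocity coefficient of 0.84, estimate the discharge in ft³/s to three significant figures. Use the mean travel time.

355 ft³/s

t̄ = (26.3 + 29.7 + 28.9) / 3 = 28.3 s
v_surface = L / t̄ = 89.2 / 28.3 = 3.152 ft/s
v_mean = 0.84 × 3.152 = 2.648 ft/s
Q = A × v_mean = 134 × 2.648 = 354.8 ft³/s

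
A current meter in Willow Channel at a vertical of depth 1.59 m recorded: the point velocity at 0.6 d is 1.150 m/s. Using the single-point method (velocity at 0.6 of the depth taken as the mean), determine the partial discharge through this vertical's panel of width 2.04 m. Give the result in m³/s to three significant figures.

3.73 m³/s

v̄ = v₀.₆ = 1.150 m/s
q = v̄ × d × w = 1.150 × 1.59 × 2.04 = 3.730 m³/s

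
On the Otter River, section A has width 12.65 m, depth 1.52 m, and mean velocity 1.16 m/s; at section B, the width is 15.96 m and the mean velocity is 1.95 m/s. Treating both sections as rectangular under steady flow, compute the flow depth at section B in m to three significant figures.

0.717 m

Q = A₁V₁ = (12.65×1.52) × 1.16 = 22.30 m³/s
d₂ = Q/(b₂ V₂) = 22.30/(15.96×1.95) = 0.7167 m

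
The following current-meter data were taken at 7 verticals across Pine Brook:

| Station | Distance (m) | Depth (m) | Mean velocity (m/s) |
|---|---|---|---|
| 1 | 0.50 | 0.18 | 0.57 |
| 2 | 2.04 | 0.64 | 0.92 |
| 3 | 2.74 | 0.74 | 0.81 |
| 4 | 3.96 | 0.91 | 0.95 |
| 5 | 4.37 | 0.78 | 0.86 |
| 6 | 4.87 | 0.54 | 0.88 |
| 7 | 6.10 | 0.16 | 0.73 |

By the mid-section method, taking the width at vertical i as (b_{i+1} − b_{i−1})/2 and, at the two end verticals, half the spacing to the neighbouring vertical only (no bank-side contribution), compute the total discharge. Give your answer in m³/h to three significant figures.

10100 m³/h

w_1 = (2.04 − 0.50)/2 = 0.77 m; q_1 = 0.57 × 0.18 × 0.77 = 0.07900 m³/s
w_2 = (2.74 − 0.50)/2 = 1.12 m; q_2 = 0.92 × 0.64 × 1.12 = 0.6595 m³/s
w_3 = (3.96 − 2.04)/2 = 0.96 m; q_3 = 0.81 × 0.74 × 0.96 = 0.5754 m³/s
w_4 = (4.37 − 2.74)/2 = 0.815 m; q_4 = 0.95 × 0.91 × 0.815 = 0.7046 m³/s
w_5 = (4.87 − 3.96)/2 = 0.455 m; q_5 = 0.86 × 0.78 × 0.455 = 0.3052 m³/s
w_6 = (6.10 − 4.37)/2 = 0.865 m; q_6 = 0.88 × 0.54 × 0.865 = 0.4110 m³/s
w_7 = (6.10 − 4.87)/2 = 0.615 m; q_7 = 0.73 × 0.16 × 0.615 = 0.07183 m³/s
Q = Σ qᵢ = 2.807 m³/s
= 2.807 × 3600 = 10100 m³/h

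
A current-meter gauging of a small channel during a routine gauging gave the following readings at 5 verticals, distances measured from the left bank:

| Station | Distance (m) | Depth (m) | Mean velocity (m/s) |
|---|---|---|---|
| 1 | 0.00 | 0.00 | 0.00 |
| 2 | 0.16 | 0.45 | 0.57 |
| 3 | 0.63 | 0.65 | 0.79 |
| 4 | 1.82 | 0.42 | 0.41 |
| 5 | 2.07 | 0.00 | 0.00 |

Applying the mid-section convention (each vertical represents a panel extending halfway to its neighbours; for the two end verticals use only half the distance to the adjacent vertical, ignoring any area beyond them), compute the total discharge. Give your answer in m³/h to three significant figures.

2270 m³/h

w_2 = (0.63 − 0.00)/2 = 0.315 m; q_2 = 0.57 × 0.45 × 0.315 = 0.08080 m³/s
w_3 = (1.82 − 0.16)/2 = 0.83 m; q_3 = 0.79 × 0.65 × 0.83 = 0.4262 m³/s
w_4 = (2.07 − 0.63)/2 = 0.72 m; q_4 = 0.41 × 0.42 × 0.72 = 0.1240 m³/s
Stations 1, 5 contribute zero (depth or velocity is 0).
Q = Σ qᵢ = 0.6310 m³/s
= 0.6310 × 3600 = 2272 m³/h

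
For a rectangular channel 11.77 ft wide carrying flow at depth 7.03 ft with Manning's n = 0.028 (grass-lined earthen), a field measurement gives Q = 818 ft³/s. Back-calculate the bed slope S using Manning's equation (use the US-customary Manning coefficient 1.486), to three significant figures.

0.00735

A = b·y = 11.77 × 7.03 = 82.74 ft²
P = b + 2y = 11.77 + 2×7.03 = 25.83 ft
R = A/P = 82.74/25.83 = 3.203 ft
S = (Q·n / (1.486·A·R^(2/3)))² = (818×0.028 / (1.486×82.74×2.173))² = 0.007348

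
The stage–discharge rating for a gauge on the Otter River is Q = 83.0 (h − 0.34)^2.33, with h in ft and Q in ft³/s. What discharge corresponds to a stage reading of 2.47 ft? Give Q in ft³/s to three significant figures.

Q = 83.0 × (2.47 − 0.34)^2.33 = 83.0 × 2.13^2.33 = 483.3 ft³/s

483 ft³/s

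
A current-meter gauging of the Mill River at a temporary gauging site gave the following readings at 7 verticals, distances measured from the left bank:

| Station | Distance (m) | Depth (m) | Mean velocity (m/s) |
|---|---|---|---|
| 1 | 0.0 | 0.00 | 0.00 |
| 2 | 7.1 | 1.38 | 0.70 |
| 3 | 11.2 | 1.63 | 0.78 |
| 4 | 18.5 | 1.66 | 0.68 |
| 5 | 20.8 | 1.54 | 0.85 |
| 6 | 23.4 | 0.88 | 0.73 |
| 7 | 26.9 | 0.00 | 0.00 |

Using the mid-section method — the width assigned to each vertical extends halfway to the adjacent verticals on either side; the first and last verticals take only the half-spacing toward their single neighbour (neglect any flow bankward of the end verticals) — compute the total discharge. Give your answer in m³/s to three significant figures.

w_2 = (11.2 − 0.0)/2 = 5.6 m; q_2 = 0.70 × 1.38 × 5.6 = 5.410 m³/s
w_3 = (18.5 − 7.1)/2 = 5.7 m; q_3 = 0.78 × 1.63 × 5.7 = 7.247 m³/s
w_4 = (20.8 − 11.2)/2 = 4.8 m; q_4 = 0.68 × 1.66 × 4.8 = 5.418 m³/s
w_5 = (23.4 − 18.5)/2 = 2.45 m; q_5 = 0.85 × 1.54 × 2.45 = 3.207 m³/s
w_6 = (26.9 − 20.8)/2 = 3.05 m; q_6 = 0.73 × 0.88 × 3.05 = 1.959 m³/s
Stations 1, 7 contribute zero (depth or velocity is 0).
Q = Σ qᵢ = 23.24 m³/s

23.2 m³/s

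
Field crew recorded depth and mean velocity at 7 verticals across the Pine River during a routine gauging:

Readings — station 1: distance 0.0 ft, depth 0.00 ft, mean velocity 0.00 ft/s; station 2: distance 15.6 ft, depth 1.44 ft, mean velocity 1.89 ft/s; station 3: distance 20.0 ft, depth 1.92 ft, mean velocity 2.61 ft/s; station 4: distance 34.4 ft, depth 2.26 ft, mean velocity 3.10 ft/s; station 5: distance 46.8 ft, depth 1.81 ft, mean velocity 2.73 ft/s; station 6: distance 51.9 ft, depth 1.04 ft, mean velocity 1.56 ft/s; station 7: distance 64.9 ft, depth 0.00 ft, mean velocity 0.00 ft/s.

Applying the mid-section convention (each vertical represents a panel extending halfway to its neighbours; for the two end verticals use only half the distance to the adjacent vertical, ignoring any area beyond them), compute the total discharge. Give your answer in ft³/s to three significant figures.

226 ft³/s

w_2 = (20.0 − 0.0)/2 = 10 ft; q_2 = 1.89 × 1.44 × 10 = 27.22 ft³/s
w_3 = (34.4 − 15.6)/2 = 9.4 ft; q_3 = 2.61 × 1.92 × 9.4 = 47.11 ft³/s
w_4 = (46.8 − 20.0)/2 = 13.4 ft; q_4 = 3.10 × 2.26 × 13.4 = 93.88 ft³/s
w_5 = (51.9 − 34.4)/2 = 8.75 ft; q_5 = 2.73 × 1.81 × 8.75 = 43.24 ft³/s
w_6 = (64.9 − 46.8)/2 = 9.05 ft; q_6 = 1.56 × 1.04 × 9.05 = 14.68 ft³/s
Stations 1, 7 contribute zero (depth or velocity is 0).
Q = Σ qᵢ = 226.1 ft³/s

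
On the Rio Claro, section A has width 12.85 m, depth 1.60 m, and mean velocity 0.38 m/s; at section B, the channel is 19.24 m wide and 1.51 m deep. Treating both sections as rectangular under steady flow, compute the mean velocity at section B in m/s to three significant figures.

Q = A₁V₁ = (12.85×1.60) × 0.38 = 7.813 m³/s
A₂ = 19.24 × 1.51 = 29.05 m²
V₂ = Q/A₂ = 7.813/29.05 = 0.2689 m/s

0.269 m/s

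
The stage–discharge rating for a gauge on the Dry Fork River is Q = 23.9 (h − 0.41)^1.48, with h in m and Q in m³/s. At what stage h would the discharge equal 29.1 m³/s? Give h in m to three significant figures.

h − h₀ = (Q/C)^(1/b) = (29.1/23.9)^(1/1.48) = 1.142 m
h = 0.41 + 1.142 = 1.552 m

1.55 m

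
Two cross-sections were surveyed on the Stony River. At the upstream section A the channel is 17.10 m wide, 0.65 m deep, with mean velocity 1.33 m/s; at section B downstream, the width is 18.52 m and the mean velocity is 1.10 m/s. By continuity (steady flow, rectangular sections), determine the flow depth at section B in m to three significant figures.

Q = A₁V₁ = (17.10×0.65) × 1.33 = 14.78 m³/s
d₂ = Q/(b₂ V₂) = 14.78/(18.52×1.10) = 0.7257 m

0.726 m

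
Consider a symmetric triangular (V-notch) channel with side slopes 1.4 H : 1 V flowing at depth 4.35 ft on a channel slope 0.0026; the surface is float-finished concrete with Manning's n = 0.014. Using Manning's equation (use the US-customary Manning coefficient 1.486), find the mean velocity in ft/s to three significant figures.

A = z·y² = 1.4×4.35² = 26.49 ft²
P = 2y√(1+z²) = 2×4.35×√(1+1.4²) = 14.97 ft
R = A/P = 26.49/14.97 = 1.770 ft
Q = (1.486/n)·A·R^(2/3)·S^(1/2) = (1.486/0.014) × 26.49 × 1.770^(2/3) × 0.0026^(1/2) = 209.8 ft³/s
V = Q/A = 209.8/26.49 = 7.919 ft/s

7.92 ft/s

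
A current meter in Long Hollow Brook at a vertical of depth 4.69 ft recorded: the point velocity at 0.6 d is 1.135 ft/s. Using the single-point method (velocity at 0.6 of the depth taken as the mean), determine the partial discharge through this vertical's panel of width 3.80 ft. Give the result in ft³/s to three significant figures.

20.2 ft³/s

v̄ = v₀.₆ = 1.135 ft/s
q = v̄ × d × w = 1.135 × 4.69 × 3.80 = 20.23 ft³/s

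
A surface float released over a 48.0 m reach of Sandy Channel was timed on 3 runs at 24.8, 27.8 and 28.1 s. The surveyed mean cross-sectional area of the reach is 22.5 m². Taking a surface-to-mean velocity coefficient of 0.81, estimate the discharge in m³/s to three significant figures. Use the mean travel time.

t̄ = (24.8 + 27.8 + 28.1) / 3 = 26.9 s
v_surface = L / t̄ = 48.0 / 26.9 = 1.784 m/s
v_mean = 0.81 × 1.784 = 1.445 m/s
Q = A × v_mean = 22.5 × 1.445 = 32.52 m³/s

32.5 m³/s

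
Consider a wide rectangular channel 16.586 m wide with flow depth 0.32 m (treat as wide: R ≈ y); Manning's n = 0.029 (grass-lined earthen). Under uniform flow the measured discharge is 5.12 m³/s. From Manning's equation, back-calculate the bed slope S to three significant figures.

A = b·y = 16.586 × 0.32 = 5.308 m²
Wide channel: R ≈ y = 0.32 m
S = (Q·n / (1·A·R^(2/3)))² = (5.12×0.029 / (1×5.308×0.4678))² = 0.003576

0.00358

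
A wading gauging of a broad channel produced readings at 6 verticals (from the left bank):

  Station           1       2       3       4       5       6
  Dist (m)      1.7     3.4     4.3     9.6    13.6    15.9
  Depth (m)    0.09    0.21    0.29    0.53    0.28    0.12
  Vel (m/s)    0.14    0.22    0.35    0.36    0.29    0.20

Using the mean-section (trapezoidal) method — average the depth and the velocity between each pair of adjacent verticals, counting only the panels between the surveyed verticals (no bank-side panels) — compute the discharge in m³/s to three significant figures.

1.52 m³/s

Panel 1-2: Δb = 1.7 m, d̄ = (0.09+0.21)/2 = 0.15, v̄ = (0.14+0.22)/2 = 0.18 → q = 1.7×0.15×0.18 = 0.04590 m³/s
Panel 2-3: Δb = 0.9 m, d̄ = (0.21+0.29)/2 = 0.25, v̄ = (0.22+0.35)/2 = 0.285 → q = 0.9×0.25×0.285 = 0.06413 m³/s
Panel 3-4: Δb = 5.3 m, d̄ = (0.29+0.53)/2 = 0.41, v̄ = (0.35+0.36)/2 = 0.355 → q = 5.3×0.41×0.355 = 0.7714 m³/s
Panel 4-5: Δb = 4 m, d̄ = (0.53+0.28)/2 = 0.405, v̄ = (0.36+0.29)/2 = 0.325 → q = 4×0.405×0.325 = 0.5265 m³/s
Panel 5-6: Δb = 2.3 m, d̄ = (0.28+0.12)/2 = 0.2, v̄ = (0.29+0.20)/2 = 0.245 → q = 2.3×0.2×0.245 = 0.1127 m³/s
Q = Σ q = 1.521 m³/s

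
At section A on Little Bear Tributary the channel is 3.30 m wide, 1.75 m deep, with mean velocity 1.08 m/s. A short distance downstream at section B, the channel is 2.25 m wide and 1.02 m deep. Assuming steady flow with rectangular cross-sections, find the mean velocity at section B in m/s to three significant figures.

Q = A₁V₁ = (3.30×1.75) × 1.08 = 6.237 m³/s
A₂ = 2.25 × 1.02 = 2.295 m²
V₂ = Q/A₂ = 6.237/2.295 = 2.718 m/s

2.72 m/s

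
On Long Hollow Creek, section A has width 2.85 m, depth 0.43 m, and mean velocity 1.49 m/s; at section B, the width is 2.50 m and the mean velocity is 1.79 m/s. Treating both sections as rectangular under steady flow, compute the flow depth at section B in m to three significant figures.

Q = A₁V₁ = (2.85×0.43) × 1.49 = 1.826 m³/s
d₂ = Q/(b₂ V₂) = 1.826/(2.50×1.79) = 0.4080 m

0.408 m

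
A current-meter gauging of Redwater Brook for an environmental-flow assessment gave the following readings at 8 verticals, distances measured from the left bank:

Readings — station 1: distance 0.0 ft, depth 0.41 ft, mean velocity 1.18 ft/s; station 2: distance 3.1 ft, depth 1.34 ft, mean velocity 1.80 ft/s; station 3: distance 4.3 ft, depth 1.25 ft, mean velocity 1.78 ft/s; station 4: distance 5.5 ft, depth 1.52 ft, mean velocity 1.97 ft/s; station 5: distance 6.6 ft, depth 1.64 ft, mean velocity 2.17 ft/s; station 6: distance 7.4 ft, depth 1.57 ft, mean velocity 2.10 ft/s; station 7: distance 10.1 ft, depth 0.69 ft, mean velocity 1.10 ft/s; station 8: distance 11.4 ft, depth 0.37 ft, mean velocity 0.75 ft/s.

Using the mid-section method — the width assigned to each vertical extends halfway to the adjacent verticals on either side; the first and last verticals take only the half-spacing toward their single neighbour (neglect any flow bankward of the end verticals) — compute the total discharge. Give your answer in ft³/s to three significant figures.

22.9 ft³/s

w_1 = (3.1 − 0.0)/2 = 1.55 ft; q_1 = 1.18 × 0.41 × 1.55 = 0.7499 ft³/s
w_2 = (4.3 − 0.0)/2 = 2.15 ft; q_2 = 1.80 × 1.34 × 2.15 = 5.186 ft³/s
w_3 = (5.5 − 3.1)/2 = 1.2 ft; q_3 = 1.78 × 1.25 × 1.2 = 2.670 ft³/s
w_4 = (6.6 − 4.3)/2 = 1.15 ft; q_4 = 1.97 × 1.52 × 1.15 = 3.444 ft³/s
w_5 = (7.4 − 5.5)/2 = 0.95 ft; q_5 = 2.17 × 1.64 × 0.95 = 3.381 ft³/s
w_6 = (10.1 − 6.6)/2 = 1.75 ft; q_6 = 2.10 × 1.57 × 1.75 = 5.770 ft³/s
w_7 = (11.4 − 7.4)/2 = 2 ft; q_7 = 1.10 × 0.69 × 2 = 1.518 ft³/s
w_8 = (11.4 − 10.1)/2 = 0.65 ft; q_8 = 0.75 × 0.37 × 0.65 = 0.1804 ft³/s
Q = Σ qᵢ = 22.90 ft³/s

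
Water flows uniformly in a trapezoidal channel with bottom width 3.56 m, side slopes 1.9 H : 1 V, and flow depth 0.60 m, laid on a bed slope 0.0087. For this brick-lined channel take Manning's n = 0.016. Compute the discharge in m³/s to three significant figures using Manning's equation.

A = (b + z·y)·y = (3.56 + 1.9×0.60)×0.60 = 2.820 m²
P = b + 2y√(1+z²) = 3.56 + 2×0.60×√(1+1.9²) = 6.137 m
R = A/P = 2.820/6.137 = 0.4595 m
Q = (1/n)·A·R^(2/3)·S^(1/2) = (1/0.016) × 2.820 × 0.4595^(2/3) × 0.0087^(1/2) = 9.790 m³/s

9.79 m³/s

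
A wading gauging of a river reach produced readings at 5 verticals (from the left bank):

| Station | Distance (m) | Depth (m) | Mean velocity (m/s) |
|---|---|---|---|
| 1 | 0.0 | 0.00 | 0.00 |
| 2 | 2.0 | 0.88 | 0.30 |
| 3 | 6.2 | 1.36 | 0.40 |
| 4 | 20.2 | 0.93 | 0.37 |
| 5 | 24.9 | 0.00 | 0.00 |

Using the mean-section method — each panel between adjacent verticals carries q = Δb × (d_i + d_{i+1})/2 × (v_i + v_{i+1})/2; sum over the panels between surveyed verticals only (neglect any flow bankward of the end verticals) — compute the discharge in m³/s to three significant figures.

Panel 1-2: Δb = 2 m, d̄ = (0.00+0.88)/2 = 0.44, v̄ = (0.00+0.30)/2 = 0.15 → q = 2×0.44×0.15 = 0.1320 m³/s
Panel 2-3: Δb = 4.2 m, d̄ = (0.88+1.36)/2 = 1.12, v̄ = (0.30+0.40)/2 = 0.35 → q = 4.2×1.12×0.35 = 1.646 m³/s
Panel 3-4: Δb = 14 m, d̄ = (1.36+0.93)/2 = 1.145, v̄ = (0.40+0.37)/2 = 0.385 → q = 14×1.145×0.385 = 6.172 m³/s
Panel 4-5: Δb = 4.7 m, d̄ = (0.93+0.00)/2 = 0.465, v̄ = (0.37+0.00)/2 = 0.185 → q = 4.7×0.465×0.185 = 0.4043 m³/s
Q = Σ q = 8.354 m³/s

8.35 m³/s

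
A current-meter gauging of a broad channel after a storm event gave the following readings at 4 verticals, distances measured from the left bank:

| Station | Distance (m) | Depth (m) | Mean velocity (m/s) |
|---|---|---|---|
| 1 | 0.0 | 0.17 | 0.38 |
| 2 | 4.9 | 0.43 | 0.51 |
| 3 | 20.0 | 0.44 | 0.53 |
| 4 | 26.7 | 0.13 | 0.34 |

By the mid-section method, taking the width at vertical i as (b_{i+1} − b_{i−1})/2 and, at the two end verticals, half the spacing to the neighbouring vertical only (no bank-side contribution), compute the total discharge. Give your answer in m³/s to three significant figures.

w_1 = (4.9 − 0.0)/2 = 2.45 m; q_1 = 0.38 × 0.17 × 2.45 = 0.1583 m³/s
w_2 = (20.0 − 0.0)/2 = 10 m; q_2 = 0.51 × 0.43 × 10 = 2.193 m³/s
w_3 = (26.7 − 4.9)/2 = 10.9 m; q_3 = 0.53 × 0.44 × 10.9 = 2.542 m³/s
w_4 = (26.7 − 20.0)/2 = 3.35 m; q_4 = 0.34 × 0.13 × 3.35 = 0.1481 m³/s
Q = Σ qᵢ = 5.041 m³/s

5.04 m³/s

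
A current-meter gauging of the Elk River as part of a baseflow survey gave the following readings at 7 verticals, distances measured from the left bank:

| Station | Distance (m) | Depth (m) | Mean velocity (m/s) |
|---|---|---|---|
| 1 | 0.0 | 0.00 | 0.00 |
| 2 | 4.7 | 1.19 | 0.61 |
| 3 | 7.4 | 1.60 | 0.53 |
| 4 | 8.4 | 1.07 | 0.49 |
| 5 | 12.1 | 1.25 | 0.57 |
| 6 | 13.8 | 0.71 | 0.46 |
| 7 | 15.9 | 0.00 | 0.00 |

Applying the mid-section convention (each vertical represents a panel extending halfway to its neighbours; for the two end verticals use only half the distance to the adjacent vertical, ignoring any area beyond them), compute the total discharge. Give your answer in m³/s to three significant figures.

8.03 m³/s

w_2 = (7.4 − 0.0)/2 = 3.7 m; q_2 = 0.61 × 1.19 × 3.7 = 2.686 m³/s
w_3 = (8.4 − 4.7)/2 = 1.85 m; q_3 = 0.53 × 1.60 × 1.85 = 1.569 m³/s
w_4 = (12.1 − 7.4)/2 = 2.35 m; q_4 = 0.49 × 1.07 × 2.35 = 1.232 m³/s
w_5 = (13.8 − 8.4)/2 = 2.7 m; q_5 = 0.57 × 1.25 × 2.7 = 1.924 m³/s
w_6 = (15.9 − 12.1)/2 = 1.9 m; q_6 = 0.46 × 0.71 × 1.9 = 0.6205 m³/s
Stations 1, 7 contribute zero (depth or velocity is 0).
Q = Σ qᵢ = 8.031 m³/s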